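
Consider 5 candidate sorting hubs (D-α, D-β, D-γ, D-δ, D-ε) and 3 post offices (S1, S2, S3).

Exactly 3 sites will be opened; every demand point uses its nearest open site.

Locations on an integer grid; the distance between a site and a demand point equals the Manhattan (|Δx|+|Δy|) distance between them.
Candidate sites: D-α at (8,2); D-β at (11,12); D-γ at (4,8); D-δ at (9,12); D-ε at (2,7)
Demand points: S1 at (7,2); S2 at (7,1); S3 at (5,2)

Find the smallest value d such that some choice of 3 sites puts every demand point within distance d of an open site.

3

Open {D-α, D-β, D-γ}.
  Farthest demand point is S3 at distance 3 (to D-α); all others are ≤ 3.
With {D-α, D-β, D-δ} the worst case is 3.
With {D-α, D-β, D-ε} the worst case is 3.
No size-3 selection achieves below 3.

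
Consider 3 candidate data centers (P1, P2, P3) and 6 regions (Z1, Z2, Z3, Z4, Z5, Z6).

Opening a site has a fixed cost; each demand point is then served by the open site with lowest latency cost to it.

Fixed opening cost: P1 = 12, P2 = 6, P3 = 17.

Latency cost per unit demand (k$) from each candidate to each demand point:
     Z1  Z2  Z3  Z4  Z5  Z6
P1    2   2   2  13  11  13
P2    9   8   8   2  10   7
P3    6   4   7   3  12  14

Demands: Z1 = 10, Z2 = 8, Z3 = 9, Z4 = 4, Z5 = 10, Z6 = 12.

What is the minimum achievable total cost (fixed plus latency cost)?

Open {P1, P2}: assign each demand point to its cheapest open site.
  Z1→P1 10×2=20, Z2→P1 8×2=16, Z3→P1 9×2=18, Z4→P2 4×2=8, Z5→P2 10×10=100, Z6→P2 12×7=84
  latency cost 246, fixed 18 → total 264.
Compare {P1, P2, P3}: latency cost 246 + fixed 35 = 281.
Compare {P1, P3}: latency cost 332 + fixed 29 = 361.
Compare {P2, P3}: latency cost 347 + fixed 23 = 370.
All other subsets cost ≥ 281. Minimum total cost: 264.

264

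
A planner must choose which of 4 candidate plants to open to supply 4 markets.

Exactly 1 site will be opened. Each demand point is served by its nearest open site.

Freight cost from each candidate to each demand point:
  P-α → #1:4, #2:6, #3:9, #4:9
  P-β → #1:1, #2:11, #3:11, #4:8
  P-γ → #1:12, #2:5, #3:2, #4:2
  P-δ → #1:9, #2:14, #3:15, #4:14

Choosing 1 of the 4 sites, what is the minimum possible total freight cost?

Open {P-γ}.
  #1→P-γ 12, #2→P-γ 5, #3→P-γ 2, #4→P-γ 2  ⇒ total 21.
Compare {P-α}: total 28.
Compare {P-β}: total 31.
No size-1 selection does better; minimum is 21.

21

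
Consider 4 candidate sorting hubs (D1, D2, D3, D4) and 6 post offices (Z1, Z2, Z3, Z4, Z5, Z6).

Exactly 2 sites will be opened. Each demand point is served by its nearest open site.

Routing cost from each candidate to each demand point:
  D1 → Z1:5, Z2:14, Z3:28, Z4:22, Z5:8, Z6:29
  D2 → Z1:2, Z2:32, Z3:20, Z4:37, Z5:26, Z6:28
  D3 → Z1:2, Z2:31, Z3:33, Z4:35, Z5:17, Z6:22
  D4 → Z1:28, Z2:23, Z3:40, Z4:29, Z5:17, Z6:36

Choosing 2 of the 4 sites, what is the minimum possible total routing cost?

Open {D1, D2}.
  Z1→D2 2, Z2→D1 14, Z3→D2 20, Z4→D1 22, Z5→D1 8, Z6→D2 28  ⇒ total 94.
Compare {D1, D3}: total 96.
Compare {D1, D4}: total 106.
No size-2 selection does better; minimum is 94.

94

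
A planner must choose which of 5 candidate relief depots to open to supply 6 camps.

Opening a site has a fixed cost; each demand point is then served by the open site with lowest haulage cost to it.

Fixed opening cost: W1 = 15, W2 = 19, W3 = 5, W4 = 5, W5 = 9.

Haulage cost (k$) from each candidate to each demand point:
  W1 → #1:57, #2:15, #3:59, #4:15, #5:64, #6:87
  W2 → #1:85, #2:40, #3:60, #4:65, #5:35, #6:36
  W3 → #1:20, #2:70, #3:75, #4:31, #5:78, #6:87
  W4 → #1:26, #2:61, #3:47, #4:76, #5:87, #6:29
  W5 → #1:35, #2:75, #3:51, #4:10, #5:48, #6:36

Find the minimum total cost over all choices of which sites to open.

Open {W1, W3, W4, W5}: assign each demand point to its cheapest open site.
  #1→W3 20, #2→W1 15, #3→W4 47, #4→W5 10, #5→W5 48, #6→W4 29
  haulage cost 169, fixed 34 → total 203.
Compare {W1, W4, W5}: haulage cost 175 + fixed 29 = 204.
Compare {W1, W2, W3, W4}: haulage cost 161 + fixed 44 = 205.
Compare {W1, W2, W4}: haulage cost 167 + fixed 39 = 206.
All other subsets cost ≥ 204. Minimum total cost: 203.

203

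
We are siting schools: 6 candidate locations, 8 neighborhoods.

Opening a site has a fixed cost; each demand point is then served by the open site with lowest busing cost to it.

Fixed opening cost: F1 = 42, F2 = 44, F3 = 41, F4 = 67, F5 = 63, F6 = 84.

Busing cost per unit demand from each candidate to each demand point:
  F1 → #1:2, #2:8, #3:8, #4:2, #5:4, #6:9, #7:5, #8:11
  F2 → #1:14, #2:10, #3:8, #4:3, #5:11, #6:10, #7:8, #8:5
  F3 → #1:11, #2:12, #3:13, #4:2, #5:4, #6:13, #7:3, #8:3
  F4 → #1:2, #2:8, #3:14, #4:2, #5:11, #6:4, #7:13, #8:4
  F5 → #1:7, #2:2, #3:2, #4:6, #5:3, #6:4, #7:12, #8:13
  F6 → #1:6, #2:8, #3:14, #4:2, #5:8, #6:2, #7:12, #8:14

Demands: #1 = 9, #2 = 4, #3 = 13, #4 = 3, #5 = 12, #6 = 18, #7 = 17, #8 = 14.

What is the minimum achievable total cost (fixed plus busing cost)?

Open {F1, F3, F5}: assign each demand point to its cheapest open site.
  #1→F1 9×2=18, #2→F5 4×2=8, #3→F5 13×2=26, #4→F1 3×2=6, #5→F5 12×3=36, #6→F5 18×4=72, #7→F3 17×3=51, #8→F3 14×3=42
  busing cost 259, fixed 146 → total 405.
Compare {F3, F5}: busing cost 304 + fixed 104 = 408.
Compare {F3, F4, F5}: busing cost 259 + fixed 171 = 430.
Compare {F3, F5, F6}: busing cost 259 + fixed 188 = 447.
All other subsets cost ≥ 408. Minimum total cost: 405.

405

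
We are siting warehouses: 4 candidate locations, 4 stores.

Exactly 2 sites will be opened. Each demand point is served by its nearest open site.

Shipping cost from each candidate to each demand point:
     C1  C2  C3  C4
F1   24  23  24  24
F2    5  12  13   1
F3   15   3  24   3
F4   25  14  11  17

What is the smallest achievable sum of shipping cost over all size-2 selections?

Open {F2, F3}.
  C1→F2 5, C2→F3 3, C3→F2 13, C4→F2 1  ⇒ total 22.
Compare {F2, F4}: total 29.
Compare {F1, F2}: total 31.
No size-2 selection does better; minimum is 22.

22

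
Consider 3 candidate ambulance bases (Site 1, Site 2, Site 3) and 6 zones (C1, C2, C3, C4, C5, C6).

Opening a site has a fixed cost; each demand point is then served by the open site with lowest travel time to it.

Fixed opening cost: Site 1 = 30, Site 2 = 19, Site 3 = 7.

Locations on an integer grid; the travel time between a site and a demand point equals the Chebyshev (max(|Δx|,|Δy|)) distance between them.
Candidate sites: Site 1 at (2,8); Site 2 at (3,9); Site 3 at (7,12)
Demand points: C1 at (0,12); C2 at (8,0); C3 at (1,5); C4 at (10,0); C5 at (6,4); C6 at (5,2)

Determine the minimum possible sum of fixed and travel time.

56

Open {Site 2}: assign each demand point to its cheapest open site.
  C1→Site 2 3, C2→Site 2 9, C3→Site 2 4, C4→Site 2 9, C5→Site 2 5, C6→Site 2 7
  travel time 37, fixed 19 → total 56.
Compare {Site 1}: travel time 33 + fixed 30 = 63.
Compare {Site 3}: travel time 56 + fixed 7 = 63.
Compare {Site 2, Site 3}: travel time 37 + fixed 26 = 63.
All other subsets cost ≥ 63. Minimum total cost: 56.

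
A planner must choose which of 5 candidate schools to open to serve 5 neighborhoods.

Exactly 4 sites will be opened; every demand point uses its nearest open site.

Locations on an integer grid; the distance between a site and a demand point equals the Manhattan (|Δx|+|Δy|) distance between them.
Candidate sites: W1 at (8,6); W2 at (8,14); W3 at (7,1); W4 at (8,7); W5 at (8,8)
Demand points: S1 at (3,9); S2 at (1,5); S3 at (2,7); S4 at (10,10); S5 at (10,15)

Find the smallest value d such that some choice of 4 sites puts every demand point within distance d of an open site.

8

Open {W1, W2, W3, W4}.
  Farthest demand point is S2 at distance 8 (to W1); all others are ≤ 8.
With {W1, W2, W3, W5} the worst case is 8.
With {W1, W2, W4, W5} the worst case is 8.
No size-4 selection achieves below 8.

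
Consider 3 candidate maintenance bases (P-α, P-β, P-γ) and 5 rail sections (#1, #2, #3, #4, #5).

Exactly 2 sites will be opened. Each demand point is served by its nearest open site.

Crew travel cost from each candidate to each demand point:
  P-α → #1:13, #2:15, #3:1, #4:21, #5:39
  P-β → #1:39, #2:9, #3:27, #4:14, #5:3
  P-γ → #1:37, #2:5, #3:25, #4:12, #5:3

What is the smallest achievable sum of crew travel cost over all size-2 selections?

Open {P-α, P-γ}.
  #1→P-α 13, #2→P-γ 5, #3→P-α 1, #4→P-γ 12, #5→P-γ 3  ⇒ total 34.
Compare {P-α, P-β}: total 40.
Compare {P-β, P-γ}: total 82.

34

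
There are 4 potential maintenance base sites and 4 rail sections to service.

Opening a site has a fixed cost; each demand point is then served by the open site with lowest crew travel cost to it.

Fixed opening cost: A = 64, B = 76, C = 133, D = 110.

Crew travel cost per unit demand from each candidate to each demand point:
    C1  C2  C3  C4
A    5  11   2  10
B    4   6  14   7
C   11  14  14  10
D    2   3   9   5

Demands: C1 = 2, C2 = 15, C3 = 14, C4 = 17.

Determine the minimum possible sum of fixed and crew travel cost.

Open {A, D}: assign each demand point to its cheapest open site.
  C1→D 2×2=4, C2→D 15×3=45, C3→A 14×2=28, C4→D 17×5=85
  crew travel cost 162, fixed 174 → total 336.
Compare {D}: crew travel cost 260 + fixed 110 = 370.
Compare {A, B}: crew travel cost 245 + fixed 140 = 385.
Compare {A, B, D}: crew travel cost 162 + fixed 250 = 412.
All other subsets cost ≥ 370. Minimum total cost: 336.

336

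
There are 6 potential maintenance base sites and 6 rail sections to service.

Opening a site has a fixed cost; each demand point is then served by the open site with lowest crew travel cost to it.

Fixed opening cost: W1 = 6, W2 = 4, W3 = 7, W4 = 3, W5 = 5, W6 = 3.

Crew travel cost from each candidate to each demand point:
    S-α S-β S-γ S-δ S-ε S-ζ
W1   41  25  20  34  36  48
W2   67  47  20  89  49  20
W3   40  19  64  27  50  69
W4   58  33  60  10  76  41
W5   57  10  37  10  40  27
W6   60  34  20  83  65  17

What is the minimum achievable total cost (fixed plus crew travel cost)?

Open {W1, W5, W6}: assign each demand point to its cheapest open site.
  S-α→W1 41, S-β→W5 10, S-γ→W1 20, S-δ→W5 10, S-ε→W1 36, S-ζ→W6 17
  crew travel cost 134, fixed 14 → total 148.
Compare {W1, W4, W5, W6}: crew travel cost 134 + fixed 17 = 151.
Compare {W1, W2, W5}: crew travel cost 137 + fixed 15 = 152.
Compare {W3, W5, W6}: crew travel cost 137 + fixed 15 = 152.
All other subsets cost ≥ 151. Minimum total cost: 148.

148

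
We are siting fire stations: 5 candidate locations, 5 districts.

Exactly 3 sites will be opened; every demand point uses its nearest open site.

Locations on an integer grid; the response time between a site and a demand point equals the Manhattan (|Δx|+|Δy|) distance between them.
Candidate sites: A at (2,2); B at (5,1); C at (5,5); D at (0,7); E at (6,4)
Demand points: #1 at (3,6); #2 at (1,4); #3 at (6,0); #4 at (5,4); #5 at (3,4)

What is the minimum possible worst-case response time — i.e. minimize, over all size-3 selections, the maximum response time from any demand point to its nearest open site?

Open {A, B, C}.
  Farthest demand point is #1 at response time 3 (to C); all others are ≤ 3.
With {A, B, D} the worst case is 4.
With {A, C, E} the worst case is 4.
No size-3 selection achieves below 3.

3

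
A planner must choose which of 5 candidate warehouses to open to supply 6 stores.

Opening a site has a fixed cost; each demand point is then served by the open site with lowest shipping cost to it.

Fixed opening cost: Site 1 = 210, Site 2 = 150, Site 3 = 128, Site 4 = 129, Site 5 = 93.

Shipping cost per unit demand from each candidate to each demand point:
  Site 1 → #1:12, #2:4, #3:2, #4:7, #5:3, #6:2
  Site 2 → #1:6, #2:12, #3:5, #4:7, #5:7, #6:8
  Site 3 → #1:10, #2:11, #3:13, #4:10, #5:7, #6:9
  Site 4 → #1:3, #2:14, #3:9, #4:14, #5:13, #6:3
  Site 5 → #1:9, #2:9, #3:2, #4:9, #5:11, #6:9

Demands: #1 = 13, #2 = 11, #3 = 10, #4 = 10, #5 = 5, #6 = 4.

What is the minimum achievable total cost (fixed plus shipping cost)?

Open {Site 5}: assign each demand point to its cheapest open site.
  #1→Site 5 13×9=117, #2→Site 5 11×9=99, #3→Site 5 10×2=20, #4→Site 5 10×9=90, #5→Site 5 5×11=55, #6→Site 5 4×9=36
  shipping cost 417, fixed 93 → total 510.
Compare {Site 1}: shipping cost 313 + fixed 210 = 523.
Compare {Site 1, Site 4}: shipping cost 196 + fixed 339 = 535.
Compare {Site 4, Site 5}: shipping cost 315 + fixed 222 = 537.
All other subsets cost ≥ 523. Minimum total cost: 510.

510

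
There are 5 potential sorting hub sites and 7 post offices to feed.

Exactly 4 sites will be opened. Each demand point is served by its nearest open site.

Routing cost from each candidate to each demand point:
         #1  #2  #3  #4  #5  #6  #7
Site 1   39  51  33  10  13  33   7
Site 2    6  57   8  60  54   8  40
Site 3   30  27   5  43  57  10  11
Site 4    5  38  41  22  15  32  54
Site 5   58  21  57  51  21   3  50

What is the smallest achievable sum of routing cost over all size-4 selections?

64

Open {Site 1, Site 3, Site 4, Site 5}.
  #1→Site 4 5, #2→Site 5 21, #3→Site 3 5, #4→Site 1 10, #5→Site 1 13, #6→Site 5 3, #7→Site 1 7  ⇒ total 64.
Compare {Site 1, Site 2, Site 3, Site 5}: total 65.
Compare {Site 1, Site 2, Site 4, Site 5}: total 67.
No size-4 selection does better; minimum is 64.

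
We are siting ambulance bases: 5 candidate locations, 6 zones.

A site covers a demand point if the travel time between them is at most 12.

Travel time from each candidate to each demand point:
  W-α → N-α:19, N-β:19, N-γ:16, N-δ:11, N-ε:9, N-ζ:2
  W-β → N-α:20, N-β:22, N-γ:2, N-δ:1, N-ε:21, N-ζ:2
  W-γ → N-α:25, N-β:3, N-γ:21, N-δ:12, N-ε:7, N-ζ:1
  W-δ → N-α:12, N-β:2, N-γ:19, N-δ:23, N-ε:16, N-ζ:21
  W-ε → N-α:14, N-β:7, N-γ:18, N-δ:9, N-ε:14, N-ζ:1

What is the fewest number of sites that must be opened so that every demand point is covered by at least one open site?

3

Coverage sets (demand points within 12 of each site):
  W-α: {N-δ, N-ε, N-ζ}
  W-β: {N-γ, N-δ, N-ζ}
  W-γ: {N-β, N-δ, N-ε, N-ζ}
  W-δ: {N-α, N-β}
  W-ε: {N-β, N-δ, N-ζ}
No 2 sites suffice: every size-2 union leaves at least one demand point uncovered.
But {W-α, W-β, W-δ} covers everything, so the minimum is 3.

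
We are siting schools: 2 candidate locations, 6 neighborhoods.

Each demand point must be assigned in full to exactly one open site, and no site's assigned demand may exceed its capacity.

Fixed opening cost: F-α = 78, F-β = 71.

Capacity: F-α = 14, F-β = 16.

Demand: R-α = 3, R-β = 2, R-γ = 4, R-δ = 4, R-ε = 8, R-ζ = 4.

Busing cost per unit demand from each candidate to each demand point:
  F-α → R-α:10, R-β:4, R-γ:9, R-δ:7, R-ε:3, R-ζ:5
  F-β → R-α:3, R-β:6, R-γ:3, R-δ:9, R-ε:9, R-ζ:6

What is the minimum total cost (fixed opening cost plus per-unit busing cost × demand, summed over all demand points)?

Open {F-α, F-β}; cheapest assignment that respects the capacities:
  F-α (cap 14, load 14): R-β, R-δ, R-ε — cost 2×4 + 4×7 + 8×3 = 60
  F-β (cap 16, load 11): R-α, R-γ, R-ζ — cost 3×3 + 4×3 + 4×6 = 45
  Shipping 105, fixed 149 → total 254.
  Any other capacity-feasible assignment to {F-α, F-β} ships for at least 105.
Total demand is 25 and no other set of sites has combined capacity ≥ 25, so {F-α, F-β} is the only feasible choice of open sites. Minimum: 254.

254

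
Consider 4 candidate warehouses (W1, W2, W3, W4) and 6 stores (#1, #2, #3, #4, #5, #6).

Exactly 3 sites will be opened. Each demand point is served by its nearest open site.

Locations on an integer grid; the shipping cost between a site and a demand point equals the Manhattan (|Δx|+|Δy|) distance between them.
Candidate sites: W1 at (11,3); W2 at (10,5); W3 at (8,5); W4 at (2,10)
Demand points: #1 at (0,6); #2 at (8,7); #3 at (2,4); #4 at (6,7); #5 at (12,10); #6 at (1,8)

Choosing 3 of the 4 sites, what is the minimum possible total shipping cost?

28

Open {W2, W3, W4}.
  #1→W4 6, #2→W3 2, #3→W4 6, #4→W3 4, #5→W2 7, #6→W4 3  ⇒ total 28.
Compare {W1, W3, W4}: total 29.
Compare {W1, W2, W4}: total 32.
No size-3 selection does better; minimum is 28.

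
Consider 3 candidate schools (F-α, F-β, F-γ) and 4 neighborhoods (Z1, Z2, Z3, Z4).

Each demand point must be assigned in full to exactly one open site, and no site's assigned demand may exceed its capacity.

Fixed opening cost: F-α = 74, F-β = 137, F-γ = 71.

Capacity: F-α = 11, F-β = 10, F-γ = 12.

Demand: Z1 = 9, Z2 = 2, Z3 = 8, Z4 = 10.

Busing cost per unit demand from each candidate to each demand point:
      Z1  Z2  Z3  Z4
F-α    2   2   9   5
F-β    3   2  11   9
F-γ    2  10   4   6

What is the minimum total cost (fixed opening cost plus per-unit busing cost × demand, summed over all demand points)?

411

Open {F-α, F-β, F-γ}; cheapest assignment that respects the capacities:
  F-α (cap 11, load 10): Z4 — cost 10×5 = 50
  F-β (cap 10, load 9): Z1 — cost 9×3 = 27
  F-γ (cap 12, load 10): Z2, Z3 — cost 2×10 + 8×4 = 52
  Shipping 129, fixed 282 → total 411.
  Any other capacity-feasible assignment to {F-α, F-β, F-γ} ships for at least 129.
Total demand is 29 and no other set of sites has combined capacity ≥ 29, so {F-α, F-β, F-γ} is the only feasible choice of open sites. Minimum: 411.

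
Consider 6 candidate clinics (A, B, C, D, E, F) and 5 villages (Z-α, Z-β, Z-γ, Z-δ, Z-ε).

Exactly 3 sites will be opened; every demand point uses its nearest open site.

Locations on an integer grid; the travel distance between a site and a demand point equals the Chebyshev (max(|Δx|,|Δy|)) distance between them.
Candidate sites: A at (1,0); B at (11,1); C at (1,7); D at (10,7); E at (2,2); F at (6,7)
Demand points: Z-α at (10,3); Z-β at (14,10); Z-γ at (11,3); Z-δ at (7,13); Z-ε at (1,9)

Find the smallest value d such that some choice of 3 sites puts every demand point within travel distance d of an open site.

6

Open {A, C, D}.
  Farthest demand point is Z-δ at travel distance 6 (to C); all others are ≤ 6.
With {A, D, F} the worst case is 6.
With {B, C, D} the worst case is 6.
No size-3 selection achieves below 6.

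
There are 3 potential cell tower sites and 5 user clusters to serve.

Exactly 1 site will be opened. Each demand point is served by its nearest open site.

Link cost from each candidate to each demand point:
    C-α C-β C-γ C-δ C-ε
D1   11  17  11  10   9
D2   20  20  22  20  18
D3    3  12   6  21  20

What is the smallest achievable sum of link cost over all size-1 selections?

Open {D1}.
  C-α→D1 11, C-β→D1 17, C-γ→D1 11, C-δ→D1 10, C-ε→D1 9  ⇒ total 58.
Compare {D3}: total 62.
Compare {D2}: total 100.

58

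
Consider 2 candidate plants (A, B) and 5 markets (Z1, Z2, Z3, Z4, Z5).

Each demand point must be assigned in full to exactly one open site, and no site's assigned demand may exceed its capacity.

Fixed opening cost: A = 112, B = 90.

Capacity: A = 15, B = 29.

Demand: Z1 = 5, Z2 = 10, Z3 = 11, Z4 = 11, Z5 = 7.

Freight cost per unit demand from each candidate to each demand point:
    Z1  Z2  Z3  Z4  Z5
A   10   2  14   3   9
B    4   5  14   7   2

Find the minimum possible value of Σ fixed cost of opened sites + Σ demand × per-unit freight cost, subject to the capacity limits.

Open {A, B}; cheapest assignment that respects the capacities:
  A (cap 15, load 15): Z1, Z2 — cost 5×10 + 10×2 = 70
  B (cap 29, load 29): Z3, Z4, Z5 — cost 11×14 + 11×7 + 7×2 = 245
  Shipping 315, fixed 202 → total 517.
  Any other capacity-feasible assignment to {A, B} ships for at least 315.
Total demand is 44 and no other set of sites has combined capacity ≥ 44, so {A, B} is the only feasible choice of open sites. Minimum: 517.

517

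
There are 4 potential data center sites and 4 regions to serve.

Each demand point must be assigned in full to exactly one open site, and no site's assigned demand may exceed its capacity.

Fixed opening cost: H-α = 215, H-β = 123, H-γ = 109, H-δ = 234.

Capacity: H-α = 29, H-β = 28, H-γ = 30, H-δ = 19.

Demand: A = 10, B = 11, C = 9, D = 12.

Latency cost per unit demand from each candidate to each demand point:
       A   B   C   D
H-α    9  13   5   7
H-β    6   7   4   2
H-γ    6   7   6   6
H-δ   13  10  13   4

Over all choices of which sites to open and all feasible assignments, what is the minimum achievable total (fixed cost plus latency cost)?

429

Open {H-β, H-γ}; cheapest assignment that respects the capacities:
  H-β (cap 28, load 21): C, D — cost 9×4 + 12×2 = 60
  H-γ (cap 30, load 21): A, B — cost 10×6 + 11×7 = 137
  Shipping 197, fixed 232 → total 429.
  Any other capacity-feasible assignment to {H-β, H-γ} ships for at least 197.
Compare {H-α, H-β}: its best feasible assignment gives total 574.
Compare {H-γ, H-δ}: its best feasible assignment gives total 582.
Every other set of open sites that can feasibly serve all demand totals ≥ 574 even under its best assignment. Minimum: 429.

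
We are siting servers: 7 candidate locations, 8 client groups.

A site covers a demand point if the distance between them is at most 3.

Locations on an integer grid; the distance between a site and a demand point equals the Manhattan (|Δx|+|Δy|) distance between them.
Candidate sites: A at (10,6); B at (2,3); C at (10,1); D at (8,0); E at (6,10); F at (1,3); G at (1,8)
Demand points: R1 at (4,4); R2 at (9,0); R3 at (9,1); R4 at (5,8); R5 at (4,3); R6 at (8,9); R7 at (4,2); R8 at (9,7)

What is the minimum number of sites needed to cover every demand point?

4

Coverage sets (demand points within 3 of each site):
  A: {R8}
  B: {R1, R5, R7}
  C: {R2, R3}
  D: {R2, R3}
  E: {R4, R6}
  F: {R5}
  G: {}
No 3 sites suffice: every size-3 union leaves at least one demand point uncovered.
But {A, B, C, E} covers everything, so the minimum is 4.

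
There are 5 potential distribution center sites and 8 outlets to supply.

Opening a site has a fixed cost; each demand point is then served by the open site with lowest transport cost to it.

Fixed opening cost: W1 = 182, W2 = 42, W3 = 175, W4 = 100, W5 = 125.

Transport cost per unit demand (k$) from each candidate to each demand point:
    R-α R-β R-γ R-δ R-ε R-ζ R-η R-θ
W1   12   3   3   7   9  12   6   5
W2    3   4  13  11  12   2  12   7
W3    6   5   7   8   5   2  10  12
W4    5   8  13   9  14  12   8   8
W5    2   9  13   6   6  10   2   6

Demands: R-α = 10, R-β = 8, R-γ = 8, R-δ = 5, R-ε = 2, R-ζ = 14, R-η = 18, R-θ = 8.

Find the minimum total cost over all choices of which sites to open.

Open {W2, W5}: assign each demand point to its cheapest open site.
  R-α→W5 10×2=20, R-β→W2 8×4=32, R-γ→W2 8×13=104, R-δ→W5 5×6=30, R-ε→W5 2×6=12, R-ζ→W2 14×2=28, R-η→W5 18×2=36, R-θ→W5 8×6=48
  transport cost 310, fixed 167 → total 477.
Compare {W1, W2}: transport cost 307 + fixed 224 = 531.
Compare {W1, W2, W5}: transport cost 214 + fixed 349 = 563.
Compare {W3, W5}: transport cost 268 + fixed 300 = 568.
All other subsets cost ≥ 531. Minimum total cost: 477.

477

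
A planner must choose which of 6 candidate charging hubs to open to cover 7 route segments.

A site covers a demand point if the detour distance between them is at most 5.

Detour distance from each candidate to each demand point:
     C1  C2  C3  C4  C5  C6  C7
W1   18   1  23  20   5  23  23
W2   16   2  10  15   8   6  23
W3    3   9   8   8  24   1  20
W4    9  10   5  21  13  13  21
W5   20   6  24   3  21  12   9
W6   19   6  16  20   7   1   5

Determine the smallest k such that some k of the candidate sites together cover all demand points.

5

Coverage sets (demand points within 5 of each site):
  W1: {C2, C5}
  W2: {C2}
  W3: {C1, C6}
  W4: {C3}
  W5: {C4}
  W6: {C6, C7}
No 4 sites suffice: every size-4 union leaves at least one demand point uncovered.
But {W1, W3, W4, W5, W6} covers everything, so the minimum is 5.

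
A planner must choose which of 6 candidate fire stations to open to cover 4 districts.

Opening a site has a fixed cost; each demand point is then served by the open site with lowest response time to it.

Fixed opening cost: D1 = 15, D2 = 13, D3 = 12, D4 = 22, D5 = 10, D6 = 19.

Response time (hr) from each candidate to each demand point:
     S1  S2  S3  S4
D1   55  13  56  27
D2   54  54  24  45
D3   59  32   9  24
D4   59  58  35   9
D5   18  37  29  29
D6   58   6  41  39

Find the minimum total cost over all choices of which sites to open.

98

Open {D3, D5, D6}: assign each demand point to its cheapest open site.
  S1→D5 18, S2→D6 6, S3→D3 9, S4→D3 24
  response time 57, fixed 41 → total 98.
Compare {D1, D3, D5}: response time 64 + fixed 37 = 101.
Compare {D3, D5}: response time 83 + fixed 22 = 105.
Compare {D3, D4, D5, D6}: response time 42 + fixed 63 = 105.
All other subsets cost ≥ 101. Minimum total cost: 98.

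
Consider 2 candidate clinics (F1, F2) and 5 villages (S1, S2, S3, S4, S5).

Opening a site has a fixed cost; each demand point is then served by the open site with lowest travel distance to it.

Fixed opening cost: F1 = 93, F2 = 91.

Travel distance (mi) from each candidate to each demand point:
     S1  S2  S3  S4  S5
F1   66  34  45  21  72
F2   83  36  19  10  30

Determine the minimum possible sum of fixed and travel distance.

269

Open {F2}: assign each demand point to its cheapest open site.
  S1→F2 83, S2→F2 36, S3→F2 19, S4→F2 10, S5→F2 30
  travel distance 178, fixed 91 → total 269.
Compare {F1}: travel distance 238 + fixed 93 = 331.
Compare {F1, F2}: travel distance 159 + fixed 184 = 343.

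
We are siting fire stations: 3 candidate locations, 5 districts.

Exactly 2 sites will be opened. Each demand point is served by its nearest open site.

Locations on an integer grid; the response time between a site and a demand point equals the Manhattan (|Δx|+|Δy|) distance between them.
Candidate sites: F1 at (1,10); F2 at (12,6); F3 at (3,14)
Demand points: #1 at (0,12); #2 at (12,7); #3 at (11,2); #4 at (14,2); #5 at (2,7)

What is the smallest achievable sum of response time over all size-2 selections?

Open {F1, F2}.
  #1→F1 3, #2→F2 1, #3→F2 5, #4→F2 6, #5→F1 4  ⇒ total 19.
Compare {F2, F3}: total 25.
Compare {F1, F3}: total 60.

19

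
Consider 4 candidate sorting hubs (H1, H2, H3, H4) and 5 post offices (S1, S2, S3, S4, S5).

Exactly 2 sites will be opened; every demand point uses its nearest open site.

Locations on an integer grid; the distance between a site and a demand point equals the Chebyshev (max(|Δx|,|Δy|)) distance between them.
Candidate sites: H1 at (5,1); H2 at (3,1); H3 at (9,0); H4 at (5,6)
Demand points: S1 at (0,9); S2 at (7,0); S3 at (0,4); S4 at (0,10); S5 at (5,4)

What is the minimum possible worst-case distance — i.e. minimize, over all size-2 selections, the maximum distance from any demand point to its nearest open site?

Open {H1, H4}.
  Farthest demand point is S1 at distance 5 (to H4); all others are ≤ 5.
With {H2, H4} the worst case is 5.
With {H3, H4} the worst case is 5.
No size-2 selection achieves below 5.

5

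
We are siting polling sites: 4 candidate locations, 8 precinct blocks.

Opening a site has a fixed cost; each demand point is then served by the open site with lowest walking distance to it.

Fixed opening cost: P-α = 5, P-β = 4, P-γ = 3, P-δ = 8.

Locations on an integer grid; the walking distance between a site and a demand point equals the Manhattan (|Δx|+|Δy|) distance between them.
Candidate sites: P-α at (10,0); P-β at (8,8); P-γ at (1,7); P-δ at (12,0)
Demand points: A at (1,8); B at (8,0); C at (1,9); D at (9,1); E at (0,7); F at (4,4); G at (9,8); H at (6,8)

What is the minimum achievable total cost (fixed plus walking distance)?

Open {P-α, P-β, P-γ}: assign each demand point to its cheapest open site.
  A→P-γ 1, B→P-α 2, C→P-γ 2, D→P-α 2, E→P-γ 1, F→P-γ 6, G→P-β 1, H→P-β 2
  walking distance 17, fixed 12 → total 29.
Compare {P-β, P-γ}: walking distance 29 + fixed 7 = 36.
Compare {P-β, P-γ, P-δ}: walking distance 21 + fixed 15 = 36.
Compare {P-α, P-γ}: walking distance 29 + fixed 8 = 37.
All other subsets cost ≥ 36. Minimum total cost: 29.

29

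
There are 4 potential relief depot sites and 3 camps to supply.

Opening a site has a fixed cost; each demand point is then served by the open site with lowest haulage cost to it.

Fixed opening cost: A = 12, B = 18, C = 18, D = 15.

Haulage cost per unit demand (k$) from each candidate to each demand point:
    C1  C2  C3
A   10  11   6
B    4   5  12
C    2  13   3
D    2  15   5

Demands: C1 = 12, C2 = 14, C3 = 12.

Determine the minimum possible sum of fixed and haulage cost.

166

Open {B, C}: assign each demand point to its cheapest open site.
  C1→C 12×2=24, C2→B 14×5=70, C3→C 12×3=36
  haulage cost 130, fixed 36 → total 166.
Compare {A, B, C}: haulage cost 130 + fixed 48 = 178.
Compare {B, C, D}: haulage cost 130 + fixed 51 = 181.
Compare {B, D}: haulage cost 154 + fixed 33 = 187.
All other subsets cost ≥ 178. Minimum total cost: 166.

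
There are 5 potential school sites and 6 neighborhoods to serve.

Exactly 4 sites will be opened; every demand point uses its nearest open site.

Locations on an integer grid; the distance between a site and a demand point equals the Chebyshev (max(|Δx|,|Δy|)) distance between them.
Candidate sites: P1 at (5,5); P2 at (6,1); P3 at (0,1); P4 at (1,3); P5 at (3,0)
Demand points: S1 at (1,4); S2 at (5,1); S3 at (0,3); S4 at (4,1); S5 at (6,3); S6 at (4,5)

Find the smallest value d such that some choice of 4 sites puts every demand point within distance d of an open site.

Open {P1, P2, P3, P4}.
  Farthest demand point is S4 at distance 2 (to P2); all others are ≤ 2.
With {P1, P2, P4, P5} the worst case is 2.
With {P1, P3, P4, P5} the worst case is 2.
No size-4 selection achieves below 2.

2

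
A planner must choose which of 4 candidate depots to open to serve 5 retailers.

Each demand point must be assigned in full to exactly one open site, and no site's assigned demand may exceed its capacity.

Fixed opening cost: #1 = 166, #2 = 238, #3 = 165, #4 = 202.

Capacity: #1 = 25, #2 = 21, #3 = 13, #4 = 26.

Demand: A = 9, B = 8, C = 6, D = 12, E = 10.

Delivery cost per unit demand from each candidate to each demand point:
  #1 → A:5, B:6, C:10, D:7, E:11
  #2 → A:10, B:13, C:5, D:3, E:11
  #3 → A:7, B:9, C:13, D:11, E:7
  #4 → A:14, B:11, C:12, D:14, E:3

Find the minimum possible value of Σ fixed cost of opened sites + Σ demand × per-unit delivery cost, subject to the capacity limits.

687

Open {#1, #4}; cheapest assignment that respects the capacities:
  #1 (cap 25, load 21): A, D — cost 9×5 + 12×7 = 129
  #4 (cap 26, load 24): B, C, E — cost 8×11 + 6×12 + 10×3 = 190
  Shipping 319, fixed 368 → total 687.
  Any other capacity-feasible assignment to {#1, #4} ships for at least 319.
Compare {#1, #2}: its best feasible assignment gives total 748.
Compare {#2, #4}: its best feasible assignment gives total 756.
Every other set of open sites that can feasibly serve all demand totals ≥ 748 even under its best assignment. Minimum: 687.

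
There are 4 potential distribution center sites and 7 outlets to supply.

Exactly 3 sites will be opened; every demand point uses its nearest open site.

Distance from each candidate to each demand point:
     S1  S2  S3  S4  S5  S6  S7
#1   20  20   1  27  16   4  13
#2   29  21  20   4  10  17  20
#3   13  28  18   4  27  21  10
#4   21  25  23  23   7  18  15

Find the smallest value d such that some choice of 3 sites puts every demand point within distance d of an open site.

Open {#1, #2, #3}.
  Farthest demand point is S2 at distance 20 (to #1); all others are ≤ 20.
With {#1, #2, #4} the worst case is 20.
With {#1, #3, #4} the worst case is 20.
No size-3 selection achieves below 20.

20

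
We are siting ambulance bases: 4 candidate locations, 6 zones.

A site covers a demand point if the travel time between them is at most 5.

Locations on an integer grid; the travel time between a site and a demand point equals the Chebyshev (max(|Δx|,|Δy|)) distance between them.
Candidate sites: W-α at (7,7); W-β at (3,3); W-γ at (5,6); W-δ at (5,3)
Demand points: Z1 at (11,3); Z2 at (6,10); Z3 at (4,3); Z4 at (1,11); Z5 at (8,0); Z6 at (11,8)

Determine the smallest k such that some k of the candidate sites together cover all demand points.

Coverage sets (demand points within 5 of each site):
  W-α: {Z1, Z2, Z3, Z6}
  W-β: {Z3, Z5}
  W-γ: {Z2, Z3, Z4}
  W-δ: {Z3, Z5}
No 2 sites suffice: every size-2 union leaves at least one demand point uncovered.
But {W-α, W-β, W-γ} covers everything, so the minimum is 3.

3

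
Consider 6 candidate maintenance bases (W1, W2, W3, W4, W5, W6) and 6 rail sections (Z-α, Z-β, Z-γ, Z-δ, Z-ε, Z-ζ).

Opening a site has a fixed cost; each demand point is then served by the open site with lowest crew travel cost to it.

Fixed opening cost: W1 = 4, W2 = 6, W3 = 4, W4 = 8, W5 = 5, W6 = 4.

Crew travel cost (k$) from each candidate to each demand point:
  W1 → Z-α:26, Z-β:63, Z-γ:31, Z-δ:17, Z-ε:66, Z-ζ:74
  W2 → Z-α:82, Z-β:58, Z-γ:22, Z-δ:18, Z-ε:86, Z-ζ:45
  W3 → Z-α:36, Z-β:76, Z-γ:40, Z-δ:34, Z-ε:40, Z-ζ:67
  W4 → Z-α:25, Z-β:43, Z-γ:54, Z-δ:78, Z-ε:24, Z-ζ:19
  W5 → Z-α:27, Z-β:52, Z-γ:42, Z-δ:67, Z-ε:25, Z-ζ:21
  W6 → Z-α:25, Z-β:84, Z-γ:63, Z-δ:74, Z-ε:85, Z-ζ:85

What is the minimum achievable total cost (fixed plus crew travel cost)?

165

Open {W2, W4}: assign each demand point to its cheapest open site.
  Z-α→W4 25, Z-β→W4 43, Z-γ→W2 22, Z-δ→W2 18, Z-ε→W4 24, Z-ζ→W4 19
  crew travel cost 151, fixed 14 → total 165.
Compare {W1, W2, W4}: crew travel cost 150 + fixed 18 = 168.
Compare {W2, W3, W4}: crew travel cost 151 + fixed 18 = 169.
Compare {W2, W4, W6}: crew travel cost 151 + fixed 18 = 169.
All other subsets cost ≥ 168. Minimum total cost: 165.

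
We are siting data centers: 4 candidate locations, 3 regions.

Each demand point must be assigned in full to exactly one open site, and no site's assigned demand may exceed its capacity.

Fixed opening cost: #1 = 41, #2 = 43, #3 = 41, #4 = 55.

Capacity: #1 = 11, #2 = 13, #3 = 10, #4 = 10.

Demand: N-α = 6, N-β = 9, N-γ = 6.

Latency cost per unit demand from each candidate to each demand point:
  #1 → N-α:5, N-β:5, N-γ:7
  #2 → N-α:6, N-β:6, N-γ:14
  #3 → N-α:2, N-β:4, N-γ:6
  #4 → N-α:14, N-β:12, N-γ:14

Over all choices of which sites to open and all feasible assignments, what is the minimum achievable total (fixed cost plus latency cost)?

233

Open {#1, #2, #3}; cheapest assignment that respects the capacities:
  #1 (cap 11, load 6): N-γ — cost 6×7 = 42
  #2 (cap 13, load 9): N-β — cost 9×6 = 54
  #3 (cap 10, load 6): N-α — cost 6×2 = 12
  Shipping 108, fixed 125 → total 233.
  Any other capacity-feasible assignment to {#1, #2, #3} ships for at least 108.
Compare {#2, #3}: its best feasible assignment gives total 240.
Compare {#1, #2}: its best feasible assignment gives total 249.
Every other set of open sites that can feasibly serve all demand totals ≥ 240 even under its best assignment. Minimum: 233.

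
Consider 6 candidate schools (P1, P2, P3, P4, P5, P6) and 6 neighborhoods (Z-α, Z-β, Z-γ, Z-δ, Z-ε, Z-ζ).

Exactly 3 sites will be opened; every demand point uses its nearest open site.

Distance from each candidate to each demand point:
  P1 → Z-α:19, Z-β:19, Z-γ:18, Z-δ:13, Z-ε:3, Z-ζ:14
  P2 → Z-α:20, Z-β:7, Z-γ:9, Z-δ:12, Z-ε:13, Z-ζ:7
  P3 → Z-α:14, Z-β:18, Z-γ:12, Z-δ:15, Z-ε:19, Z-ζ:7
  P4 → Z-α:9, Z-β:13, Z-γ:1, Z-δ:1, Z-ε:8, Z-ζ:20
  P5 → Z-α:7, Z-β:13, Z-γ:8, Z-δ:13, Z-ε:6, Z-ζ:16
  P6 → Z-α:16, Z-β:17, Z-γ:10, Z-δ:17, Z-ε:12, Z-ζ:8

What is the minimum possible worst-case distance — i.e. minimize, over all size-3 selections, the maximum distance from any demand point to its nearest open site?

7

Open {P2, P4, P5}.
  Farthest demand point is Z-α at distance 7 (to P5); all others are ≤ 7.
With {P1, P2, P4} the worst case is 9.
With {P2, P3, P4} the worst case is 9.
No size-3 selection achieves below 7.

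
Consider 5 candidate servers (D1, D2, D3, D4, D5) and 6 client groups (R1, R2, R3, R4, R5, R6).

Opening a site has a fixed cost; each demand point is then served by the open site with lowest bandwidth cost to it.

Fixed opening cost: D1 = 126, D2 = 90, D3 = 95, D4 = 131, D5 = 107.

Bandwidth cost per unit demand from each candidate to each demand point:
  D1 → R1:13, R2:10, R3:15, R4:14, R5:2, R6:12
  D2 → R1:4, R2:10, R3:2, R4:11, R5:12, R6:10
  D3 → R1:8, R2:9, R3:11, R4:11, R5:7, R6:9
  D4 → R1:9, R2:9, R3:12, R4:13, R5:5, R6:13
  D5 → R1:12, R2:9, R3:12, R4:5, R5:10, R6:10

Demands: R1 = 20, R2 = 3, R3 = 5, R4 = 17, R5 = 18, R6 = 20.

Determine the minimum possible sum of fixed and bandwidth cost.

Open {D1, D2}: assign each demand point to its cheapest open site.
  R1→D2 20×4=80, R2→D1 3×10=30, R3→D2 5×2=10, R4→D2 17×11=187, R5→D1 18×2=36, R6→D2 20×10=200
  bandwidth cost 543, fixed 216 → total 759.
Compare {D1, D2, D5}: bandwidth cost 438 + fixed 323 = 761.
Compare {D2, D5}: bandwidth cost 582 + fixed 197 = 779.
Compare {D2, D3}: bandwidth cost 610 + fixed 185 = 795.
All other subsets cost ≥ 761. Minimum total cost: 759.

759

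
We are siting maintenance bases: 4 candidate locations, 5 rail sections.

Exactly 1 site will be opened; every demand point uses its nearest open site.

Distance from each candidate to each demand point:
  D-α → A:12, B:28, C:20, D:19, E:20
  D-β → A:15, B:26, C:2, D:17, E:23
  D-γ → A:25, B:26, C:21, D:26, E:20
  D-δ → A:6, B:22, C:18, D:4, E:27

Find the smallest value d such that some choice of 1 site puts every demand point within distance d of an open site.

Open {D-β}.
  Farthest demand point is B at distance 26 (to D-β); all others are ≤ 26.
With {D-γ} the worst case is 26.
With {D-δ} the worst case is 27.
No size-1 selection achieves below 26.

26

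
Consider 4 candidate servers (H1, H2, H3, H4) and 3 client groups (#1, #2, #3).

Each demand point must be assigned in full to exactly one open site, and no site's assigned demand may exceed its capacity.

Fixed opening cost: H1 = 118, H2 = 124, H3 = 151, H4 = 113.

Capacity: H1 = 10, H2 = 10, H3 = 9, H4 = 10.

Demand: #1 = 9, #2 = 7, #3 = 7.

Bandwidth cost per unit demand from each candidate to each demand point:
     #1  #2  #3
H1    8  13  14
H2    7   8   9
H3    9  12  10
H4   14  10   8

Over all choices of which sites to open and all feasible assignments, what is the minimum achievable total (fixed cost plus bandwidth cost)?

Open {H1, H2, H4}; cheapest assignment that respects the capacities:
  H1 (cap 10, load 9): #1 — cost 9×8 = 72
  H2 (cap 10, load 7): #2 — cost 7×8 = 56
  H4 (cap 10, load 7): #3 — cost 7×8 = 56
  Shipping 184, fixed 355 → total 539.
  Any other capacity-feasible assignment to {H1, H2, H4} ships for at least 184.
Compare {H2, H3, H4}: its best feasible assignment gives total 581.
Compare {H1, H2, H3}: its best feasible assignment gives total 591.
Every other set of open sites that can feasibly serve all demand totals ≥ 581 even under its best assignment. Minimum: 539.

539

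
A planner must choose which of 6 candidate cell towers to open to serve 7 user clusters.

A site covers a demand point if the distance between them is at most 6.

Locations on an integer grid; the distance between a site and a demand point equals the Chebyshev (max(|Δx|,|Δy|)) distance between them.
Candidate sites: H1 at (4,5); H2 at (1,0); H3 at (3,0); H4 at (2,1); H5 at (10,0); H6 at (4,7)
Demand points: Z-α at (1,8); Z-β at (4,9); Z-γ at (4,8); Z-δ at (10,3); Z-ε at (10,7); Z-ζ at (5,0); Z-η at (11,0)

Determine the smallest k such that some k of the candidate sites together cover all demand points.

Coverage sets (demand points within 6 of each site):
  H1: {Z-α, Z-β, Z-γ, Z-δ, Z-ε, Z-ζ}
  H2: {Z-ζ}
  H3: {Z-ζ}
  H4: {Z-ζ}
  H5: {Z-δ, Z-ζ, Z-η}
  H6: {Z-α, Z-β, Z-γ, Z-δ, Z-ε}
No single site covers all 7 demand points.
But {H1, H5} covers everything, so the minimum is 2.

2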